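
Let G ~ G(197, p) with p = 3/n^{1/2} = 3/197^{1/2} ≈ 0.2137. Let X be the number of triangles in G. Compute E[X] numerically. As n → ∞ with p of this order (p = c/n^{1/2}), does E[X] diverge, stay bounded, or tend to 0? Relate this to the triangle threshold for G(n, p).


Number of potential triangles: C(197, 3) = 1254890.
Each occurs with probability p³ ≈ (0.2137)³ ≈ 9.764824e-03.
By linearity: E[X] = C(197, 3)·p³ ≈ 1254890 · 9.764824e-03 ≈ 12253.7801.
Since α = 1/2 < 1, p = c/n^{1/2} ≫ 1/n is above the triangle threshold p ~ 1/n. Asymptotically E[X] ~ (c³/6)·n^{3(1−α)} = (3³/6)·n^{1.5} → ∞; triangles are abundant w.h.p.

E[X] ≈ 12253.7801; in regime p = Θ(1/n^{1/2}) E[X] diverges (above the triangle threshold p ~ 1/n).


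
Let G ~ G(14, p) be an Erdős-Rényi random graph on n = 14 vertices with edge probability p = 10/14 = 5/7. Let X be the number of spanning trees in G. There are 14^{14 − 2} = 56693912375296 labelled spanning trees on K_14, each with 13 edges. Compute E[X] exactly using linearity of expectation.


K_14 has 14^{14 − 2} = 56693912375296 labelled spanning trees.
For each such spanning tree H, let X_H = 1 if all 13 edges of H are present in G. Then P[X_H = 1] = p^{13} = (5/7)^{13} = 1220703125/96889010407.
By linearity: E[X] = Σ_H E[X_H] = 56693912375296 · p^{13} = 56693912375296 · 1220703125/96889010407 = 5000000000000/7.
Numerically: E[X] ≈ 7.143e+11.

E[X] = 56693912375296 · (5/7)^{13} = 5000000000000/7 ≈ 7.143e+11.


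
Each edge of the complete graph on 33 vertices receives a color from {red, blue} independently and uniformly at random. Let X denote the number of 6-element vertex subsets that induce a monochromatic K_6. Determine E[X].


Let X = Σ_S X_S over the C(33, 6) = 1107568 subsets S of size 6, where X_S = 1 if the K_6 on S is monochromatic.
For a fixed S, the K_6 on S has C(6, 2) = 15 edges. P[all 15 edges red] = (1/2)^15, and likewise for blue, so P[monochromatic] = 2·(1/2)^15 = 2^{1 − 15} = 1/16384.
Summing: E[X] = C(33, 6) · 2^{1 − 15} = 1107568 · 1/16384 = 69223/1024.
Numerically: E[X] ≈ 67.600586.

E[X] = C(33,6)·2^(1−C(6,2)) = 69223/1024 ≈ 67.600586.


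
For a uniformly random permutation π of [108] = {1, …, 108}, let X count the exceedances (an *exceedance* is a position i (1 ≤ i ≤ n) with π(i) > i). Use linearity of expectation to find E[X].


Write X = Σ_{i=1}^{108} X_i, where X_i = 1_{π(i) > i}.
For each fixed i, π(i) is uniform over {1, …, 108} (marginal of a uniform permutation), so P[π(i) > i] = (n − i)/n. Summing: Σ_{i=1}^{108} (n − i)/n = (0 + 1 + … + 107)/108 = 108(108 − 1)/(2·108) = (108 − 1)/2.
Hence E[X] = Σ_{i=1}^{108} (108 − i)/108 = 107/2 ≈ 53.500.

E[X] = 107/2 = 53.500.


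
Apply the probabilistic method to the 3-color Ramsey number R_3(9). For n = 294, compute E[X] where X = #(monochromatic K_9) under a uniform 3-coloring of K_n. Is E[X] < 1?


E[X] = C(294, 9) · 3^{1 − 36} = 39963546001186808 · 3^{−35} = 39963546001186808/50031545098999707.
As a reduced fraction: E[X] = 39963546001186808/50031545098999707 ≈ 0.799.
Is E[X] < 1? YES.
Since E[X] < 1, there exists a 3-coloring of K_{294} with no monochromatic K_9; hence R_3(9) > 294.

E[X] = 39963546001186808/50031545098999707 ≈ 0.799; E[X] < 1, so R_3(9) > 294.


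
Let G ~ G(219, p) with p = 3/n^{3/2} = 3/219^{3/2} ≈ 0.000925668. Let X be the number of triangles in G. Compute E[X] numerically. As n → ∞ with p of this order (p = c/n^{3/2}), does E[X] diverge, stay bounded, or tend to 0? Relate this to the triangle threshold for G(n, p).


Number of potential triangles: C(219, 3) = 1726669.
Each occurs with probability p³ ≈ (0.000925668)³ ≈ 7.93168115e-10.
By linearity: E[X] = C(219, 3)·p³ ≈ 1726669 · 7.93168115e-10 ≈ 0.001370.
Since α = 3/2 > 1, p = c/n^{3/2} = o(1/n) is below the triangle threshold p ~ 1/n. Asymptotically E[X] ~ (c³/6)·n^{3(1−α)} = (3³/6)·n^{-1.5} → 0, so by Markov's inequality G has no triangles w.h.p.

E[X] ≈ 0.001370; in regime p = Θ(1/n^{3/2}) E[X] tends to 0 (below the triangle threshold p ~ 1/n).


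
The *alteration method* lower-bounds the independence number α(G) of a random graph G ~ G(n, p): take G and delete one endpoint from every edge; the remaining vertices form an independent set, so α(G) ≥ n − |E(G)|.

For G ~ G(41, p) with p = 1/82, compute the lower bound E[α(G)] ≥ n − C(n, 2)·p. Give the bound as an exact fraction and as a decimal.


E[|E(G)|] = C(41, 2)·p = 820 · (1/82) = 10.
E[α(G)] ≥ n − E[|E(G)|] = 41 − 10 = 31.
Numerically: ≈ 31.000000.
(This is only a lower bound; the true E[α(G)] may be larger.)

E[α(G)] ≥ 31 ≈ 31.000000.


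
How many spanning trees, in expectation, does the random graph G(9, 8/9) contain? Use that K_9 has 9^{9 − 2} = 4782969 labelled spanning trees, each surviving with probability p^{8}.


K_9 has 9^{9 − 2} = 4782969 labelled spanning trees.
For each such spanning tree H, let X_H = 1 if all 8 edges of H are present in G. Then P[X_H = 1] = p^{8} = (8/9)^{8} = 16777216/43046721.
By linearity of expectation: E[X] = Σ_H E[X_H] = 4782969 · p^{8} = 4782969 · 16777216/43046721 = 16777216/9.
Numerically: E[X] ≈ 1.864e+06.

E[X] = 4782969 · (8/9)^{8} = 16777216/9 ≈ 1.864e+06.


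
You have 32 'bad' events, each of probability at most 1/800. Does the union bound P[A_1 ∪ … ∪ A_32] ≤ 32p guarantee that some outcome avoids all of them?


Union bound: P[∪_{i=1}^{32} A_i] ≤ Σ_i P[A_i] ≤ 32·p = 32·(1/800) = 1/25.
Numerically: 1/25 ≈ 0.040.
Is 1/25 < 1? YES.
Since P[∪ A_i] ≤ 1/25 < 1, the complement has P[∩ A_i^c] ≥ 1 − 1/25 = 24/25 > 0, so some outcome avoids every A_i.

32·p = 1/25 ≈ 0.040; existence CERTIFIED by the union bound.


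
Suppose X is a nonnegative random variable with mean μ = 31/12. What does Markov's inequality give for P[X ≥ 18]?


μ = E[X] = 31/12, a = 18.
Markov: P[X ≥ 18] ≤ μ/a = (31/12)/18 = 31/216.
Numerically: ≈ 0.143519.
(Since a = 18 > μ = 2.583333, the bound 31/216 is < 1 and informative.)

P[X ≥ 18] ≤ 31/216 ≈ 0.143519.


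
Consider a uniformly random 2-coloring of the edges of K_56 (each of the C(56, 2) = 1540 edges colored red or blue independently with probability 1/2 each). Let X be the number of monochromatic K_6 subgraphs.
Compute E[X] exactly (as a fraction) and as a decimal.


Let X = Σ_S X_S over the C(56, 6) = 32468436 subsets S of size 6, where X_S = 1 if the K_6 on S is monochromatic.
For a fixed S, the K_6 on S has C(6, 2) = 15 edges. P[all 15 edges red] = (1/2)^15, and likewise for blue, so P[monochromatic] = 2·(1/2)^15 = 2^{1 − 15} = 1/16384.
By linearity: E[X] = C(56, 6) · 2^{1 − 15} = 32468436 · 1/16384 = 8117109/4096.
Numerically: E[X] ≈ 1981.716.

E[X] = C(56,6)·2^(1−C(6,2)) = 8117109/4096 ≈ 1981.716.


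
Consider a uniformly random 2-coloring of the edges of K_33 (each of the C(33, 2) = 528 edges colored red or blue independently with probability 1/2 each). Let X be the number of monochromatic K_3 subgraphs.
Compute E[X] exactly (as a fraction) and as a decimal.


Let X = Σ_S X_S over the C(33, 3) = 5456 subsets S of size 3, where X_S = 1 if the K_3 on S is monochromatic.
For a fixed S, the K_3 on S has C(3, 2) = 3 edges. P[all 3 edges red] = (1/2)^3, and likewise for blue, so P[monochromatic] = 2·(1/2)^3 = 2^{1 − 3} = 1/4.
Summing: E[X] = C(33, 3) · 2^{1 − 3} = 5456 · 1/4 = 1364.
Numerically: E[X] ≈ 1364.000.

E[X] = C(33,3)·2^(1−C(3,2)) = 1364 ≈ 1364.000.


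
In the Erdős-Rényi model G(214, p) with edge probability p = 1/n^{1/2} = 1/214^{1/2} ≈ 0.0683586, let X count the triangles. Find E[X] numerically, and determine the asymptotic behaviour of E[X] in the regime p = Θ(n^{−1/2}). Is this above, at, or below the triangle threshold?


Number of potential triangles: C(214, 3) = 1610564.
Each occurs with probability p³ ≈ (0.0683586)³ ≈ 3.19432676e-04.
By linearity: E[X] = C(214, 3)·p³ ≈ 1610564 · 3.19432676e-04 ≈ 514.466769.
Since α = 1/2 < 1, p = c/n^{1/2} ≫ 1/n is above the triangle threshold p ~ 1/n. Asymptotically E[X] ~ (c³/6)·n^{3(1−α)} = (1³/6)·n^{1.5} → ∞; triangles are abundant w.h.p.

E[X] ≈ 514.466769; in regime p = Θ(1/n^{1/2}) E[X] diverges (above the triangle threshold p ~ 1/n).


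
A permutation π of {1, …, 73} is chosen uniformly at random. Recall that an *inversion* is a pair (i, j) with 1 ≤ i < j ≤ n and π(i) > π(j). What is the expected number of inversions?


Write X = Σ X_I over the C(73, 2) = 2628 pairs i < j, with X_I the indicator of one inversion.
There are 2628 indicators.
For each fixed pair i < j, the values π(i) and π(j) are two distinct elements of {1, …, 73} in uniformly random order; by symmetry P[π(i) > π(j)] = 1/2.
By linearity: E[X] = 2628 · (1/2) = C(73, 2) · (1/2) = 2628/2 = 1314 ≈ 1314.000.

E[X] = 1314 = 1314.000.


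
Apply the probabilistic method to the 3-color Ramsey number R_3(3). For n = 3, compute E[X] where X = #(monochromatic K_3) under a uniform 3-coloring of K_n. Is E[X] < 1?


E[X] = C(3, 3) · 3^{1 − 3} = 1 · 3^{−2} = 1/9.
As a reduced fraction: E[X] = 1/9 ≈ 0.111.
Is E[X] < 1? YES.
Since E[X] < 1, there exists a 3-coloring of K_{3} with no monochromatic K_3; hence R_3(3) > 3.

E[X] = 1/9 ≈ 0.111; E[X] < 1, so R_3(3) > 3.


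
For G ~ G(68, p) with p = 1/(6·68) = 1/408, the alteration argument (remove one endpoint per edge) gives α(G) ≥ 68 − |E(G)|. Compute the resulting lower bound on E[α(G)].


E[|E(G)|] = C(68, 2)·p = 2278 · (1/408) = 67/12.
E[α(G)] ≥ n − E[|E(G)|] = 68 − 67/12 = 749/12.
Numerically: ≈ 62.417.
(This is only a lower bound; the true E[α(G)] may be larger.)

E[α(G)] ≥ 749/12 ≈ 62.417.


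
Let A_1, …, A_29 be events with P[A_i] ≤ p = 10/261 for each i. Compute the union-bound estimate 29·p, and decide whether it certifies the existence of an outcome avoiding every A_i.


Union bound: P[∪_{i=1}^{29} A_i] ≤ Σ_i P[A_i] ≤ 29·p = 29·(10/261) = 10/9.
Numerically: 10/9 ≈ 1.1111111.
Is 10/9 < 1? NO.
Since the bound 10/9 is ≥ 1, the union bound is uninformative here; it does NOT by itself certify existence.

29·p = 10/9 ≈ 1.1111111; existence NOT certified by the union bound.


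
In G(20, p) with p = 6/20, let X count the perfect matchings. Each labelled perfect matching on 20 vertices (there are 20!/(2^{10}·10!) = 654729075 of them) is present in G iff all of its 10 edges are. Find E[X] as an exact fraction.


K_20 has 20!/(2^{10}·10!) = 654729075 labelled perfect matchings.
For each such perfect matching H, let X_H = 1 if all 10 edges of H are present in G. Then P[X_H = 1] = p^{10} = (3/10)^{10} = 59049/10000000000.
By linearity: E[X] = Σ_H E[X_H] = 654729075 · p^{10} = 654729075 · 59049/10000000000 = 1546443885987/400000000.
Numerically: E[X] ≈ 3866.11.

E[X] = 654729075 · (3/10)^{10} = 1546443885987/400000000 ≈ 3866.11.


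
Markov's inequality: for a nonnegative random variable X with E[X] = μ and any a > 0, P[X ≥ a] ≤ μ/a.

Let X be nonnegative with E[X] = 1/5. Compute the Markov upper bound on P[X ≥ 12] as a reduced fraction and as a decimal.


μ = E[X] = 1/5, a = 12.
Markov: P[X ≥ 12] ≤ μ/a = (1/5)/12 = 1/60.
Numerically: ≈ 0.0167.
(Since a = 12 > μ = 0.2000, the bound 1/60 is < 1 and informative.)

P[X ≥ 12] ≤ 1/60 ≈ 0.0167.


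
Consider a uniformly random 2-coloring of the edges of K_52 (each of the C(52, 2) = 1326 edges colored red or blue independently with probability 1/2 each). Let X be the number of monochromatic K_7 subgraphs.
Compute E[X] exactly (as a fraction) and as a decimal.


Let X = Σ_S X_S over the C(52, 7) = 133784560 subsets S of size 7, where X_S = 1 if the K_7 on S is monochromatic.
For a fixed S, the K_7 on S has C(7, 2) = 21 edges. P[all 21 edges red] = (1/2)^21, and likewise for blue, so P[monochromatic] = 2·(1/2)^21 = 2^{1 − 21} = 1/1048576.
By linearity: E[X] = C(52, 7) · 2^{1 − 21} = 133784560 · 1/1048576 = 8361535/65536.
Numerically: E[X] ≈ 127.587.

E[X] = C(52,7)·2^(1−C(7,2)) = 8361535/65536 ≈ 127.587.


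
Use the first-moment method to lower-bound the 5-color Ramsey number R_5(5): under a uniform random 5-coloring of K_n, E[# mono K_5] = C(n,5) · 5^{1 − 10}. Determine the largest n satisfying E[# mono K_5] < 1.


We need C(n, 5) · 5^{1 − 10} < 1, i.e. C(n, 5) < 5^{10 − 1} = 1953125.
Check values of n near the boundary:
  n = 48: C(48, 5) = 1712304; 1712304 < 1953125? YES
  n = 49: C(49, 5) = 1906884; 1906884 < 1953125? YES
  n = 50: C(50, 5) = 2118760; 2118760 < 1953125? NO
  n = 51: C(51, 5) = 2349060; 2349060 < 1953125? NO
The largest n with C(n, 5) < 1953125 is n = 49 (where E[X] = 1906884/1953125 ≈ 0.97632). Hence R_5(5) > 49, i.e. R_5(5) ≥ 50.

Largest n = 49; hence R_5(5) > 49.


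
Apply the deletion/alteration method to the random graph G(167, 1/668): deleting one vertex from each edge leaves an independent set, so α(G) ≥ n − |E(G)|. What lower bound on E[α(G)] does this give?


E[|E(G)|] = C(167, 2)·p = 13861 · (1/668) = 83/4.
E[α(G)] ≥ n − E[|E(G)|] = 167 − 83/4 = 585/4.
Numerically: ≈ 146.250.
(This is only a lower bound; the true E[α(G)] may be larger.)

E[α(G)] ≥ 585/4 ≈ 146.250.


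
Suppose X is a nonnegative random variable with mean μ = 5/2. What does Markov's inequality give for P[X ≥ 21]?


μ = E[X] = 5/2, a = 21.
Markov: P[X ≥ 21] ≤ μ/a = (5/2)/21 = 5/42.
Numerically: ≈ 0.1190.
(Since a = 21 > μ = 2.5000, the bound 5/42 is < 1 and informative.)

P[X ≥ 21] ≤ 5/42 ≈ 0.1190.


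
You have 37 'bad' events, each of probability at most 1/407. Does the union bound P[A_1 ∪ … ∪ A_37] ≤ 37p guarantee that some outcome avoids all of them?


Union bound: P[∪_{i=1}^{37} A_i] ≤ Σ_i P[A_i] ≤ 37·p = 37·(1/407) = 1/11.
Numerically: 1/11 ≈ 0.090909.
Is 1/11 < 1? YES.
Since P[∪ A_i] ≤ 1/11 < 1, the complement has P[∩ A_i^c] ≥ 1 − 1/11 = 10/11 > 0, so some outcome avoids every A_i.

37·p = 1/11 ≈ 0.090909; existence CERTIFIED by the union bound.


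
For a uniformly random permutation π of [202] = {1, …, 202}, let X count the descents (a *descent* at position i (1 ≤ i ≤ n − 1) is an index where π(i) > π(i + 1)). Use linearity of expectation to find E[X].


Write X = Σ X_I over i = 1, …, 201, with X_I the indicator of one descent.
There are 201 indicators.
For each fixed i, the pair (π(i), π(i+1)) is a uniformly random ordered pair of distinct values from {1, …, 202}; by symmetry P[π(i) > π(i+1)] = 1/2.
By linearity: E[X] = 201 · (1/2) = (202 − 1) · (1/2) = 201/2 ≈ 100.500.

E[X] = 201/2 = 100.500.


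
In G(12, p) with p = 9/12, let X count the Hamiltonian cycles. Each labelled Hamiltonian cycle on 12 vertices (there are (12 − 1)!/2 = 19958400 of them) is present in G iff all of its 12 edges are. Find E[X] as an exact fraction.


K_12 has (12 − 1)!/2 = 19958400 labelled Hamiltonian cycles.
For each such Hamiltonian cycle H, let X_H = 1 if all 12 edges of H are present in G. Then P[X_H = 1] = p^{12} = (3/4)^{12} = 531441/16777216.
Summing the indicators: E[X] = Σ_H E[X_H] = 19958400 · p^{12} = 19958400 · 531441/16777216 = 82864937925/131072.
Numerically: E[X] ≈ 6.3221e+05.

E[X] = 19958400 · (3/4)^{12} = 82864937925/131072 ≈ 6.3221e+05.


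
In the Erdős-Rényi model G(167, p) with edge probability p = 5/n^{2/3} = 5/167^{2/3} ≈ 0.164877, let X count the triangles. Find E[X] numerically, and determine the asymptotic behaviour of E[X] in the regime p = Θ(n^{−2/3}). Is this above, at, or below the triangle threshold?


Number of potential triangles: C(167, 3) = 762355.
Each occurs with probability p³ ≈ (0.164877)³ ≈ 4.48205386e-03.
By linearity: E[X] = C(167, 3)·p³ ≈ 762355 · 4.48205386e-03 ≈ 3416.916168.
Since α = 2/3 < 1, p = c/n^{2/3} ≫ 1/n is above the triangle threshold p ~ 1/n. Asymptotically E[X] ~ (c³/6)·n^{3(1−α)} = (5³/6)·n^{1} → ∞; triangles are abundant w.h.p.

E[X] ≈ 3416.916168; in regime p = Θ(1/n^{2/3}) E[X] diverges (above the triangle threshold p ~ 1/n).


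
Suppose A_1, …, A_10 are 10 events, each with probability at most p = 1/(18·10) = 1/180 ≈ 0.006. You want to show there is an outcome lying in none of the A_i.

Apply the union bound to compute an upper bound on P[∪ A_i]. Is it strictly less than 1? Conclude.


Union bound: P[∪_{i=1}^{10} A_i] ≤ Σ_i P[A_i] ≤ 10·p = 10·(1/180) = 1/18.
Numerically: 1/18 ≈ 0.056.
Is 1/18 < 1? YES.
Since P[∪ A_i] ≤ 1/18 < 1, the complement has P[∩ A_i^c] ≥ 1 − 1/18 = 17/18 > 0, so some outcome avoids every A_i.

10·p = 1/18 ≈ 0.056; existence CERTIFIED by the union bound.


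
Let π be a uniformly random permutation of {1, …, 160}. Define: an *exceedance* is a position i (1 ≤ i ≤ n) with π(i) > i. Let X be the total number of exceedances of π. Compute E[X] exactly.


Write X = Σ_{i=1}^{160} X_i, where X_i = 1_{π(i) > i}.
For each fixed i, π(i) is uniform over {1, …, 160} (marginal of a uniform permutation), so P[π(i) > i] = (n − i)/n. Summing: Σ_{i=1}^{160} (n − i)/n = (0 + 1 + … + 159)/160 = 160(160 − 1)/(2·160) = (160 − 1)/2.
Hence E[X] = Σ_{i=1}^{160} (160 − i)/160 = 159/2 ≈ 79.500.

E[X] = 159/2 = 79.500.


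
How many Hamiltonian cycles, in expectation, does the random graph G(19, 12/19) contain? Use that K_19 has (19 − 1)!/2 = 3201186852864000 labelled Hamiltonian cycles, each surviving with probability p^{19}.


K_19 has (19 − 1)!/2 = 3201186852864000 labelled Hamiltonian cycles.
For each such Hamiltonian cycle H, let X_H = 1 if all 19 edges of H are present in G. Then P[X_H = 1] = p^{19} = (12/19)^{19} = 319479999370622926848/1978419655660313589123979.
By linearity: E[X] = Σ_H E[X_H] = 3201186852864000 · p^{19} = 3201186852864000 · 319479999370622926848/1978419655660313589123979 = 1022715173738237107931793611292672000/1978419655660313589123979.
Numerically: E[X] ≈ 5.16935e+11.

E[X] = 3201186852864000 · (12/19)^{19} = 1022715173738237107931793611292672000/1978419655660313589123979 ≈ 5.16935e+11.


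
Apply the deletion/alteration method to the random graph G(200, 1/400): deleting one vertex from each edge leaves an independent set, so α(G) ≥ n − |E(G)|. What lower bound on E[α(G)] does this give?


E[|E(G)|] = C(200, 2)·p = 19900 · (1/400) = 199/4.
E[α(G)] ≥ n − E[|E(G)|] = 200 − 199/4 = 601/4.
Numerically: ≈ 150.25000.
(This is only a lower bound; the true E[α(G)] may be larger.)

E[α(G)] ≥ 601/4 ≈ 150.25000.


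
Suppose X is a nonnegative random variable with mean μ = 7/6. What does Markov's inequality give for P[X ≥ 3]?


μ = E[X] = 7/6, a = 3.
Markov: P[X ≥ 3] ≤ μ/a = (7/6)/3 = 7/18.
Numerically: ≈ 0.388889.
(Since a = 3 > μ = 1.166667, the bound 7/18 is < 1 and informative.)

P[X ≥ 3] ≤ 7/18 ≈ 0.388889.


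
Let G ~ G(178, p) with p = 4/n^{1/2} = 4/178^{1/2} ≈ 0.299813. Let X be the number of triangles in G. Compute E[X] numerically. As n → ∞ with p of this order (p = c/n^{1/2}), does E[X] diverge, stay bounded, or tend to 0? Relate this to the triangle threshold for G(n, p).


Number of potential triangles: C(178, 3) = 924176.
Each occurs with probability p³ ≈ (0.299813)³ ≈ 2.69494540e-02.
By linearity: E[X] = C(178, 3)·p³ ≈ 924176 · 2.69494540e-02 ≈ 24906.038587.
Since α = 1/2 < 1, p = c/n^{1/2} ≫ 1/n is above the triangle threshold p ~ 1/n. Asymptotically E[X] ~ (c³/6)·n^{3(1−α)} = (4³/6)·n^{1.5} → ∞; triangles are abundant w.h.p.

E[X] ≈ 24906.038587; in regime p = Θ(1/n^{1/2}) E[X] diverges (above the triangle threshold p ~ 1/n).


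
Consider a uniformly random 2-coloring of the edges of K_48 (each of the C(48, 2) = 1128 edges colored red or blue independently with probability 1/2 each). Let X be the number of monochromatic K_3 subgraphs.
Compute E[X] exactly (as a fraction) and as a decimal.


Let X = Σ_S X_S over the C(48, 3) = 17296 subsets S of size 3, where X_S = 1 if the K_3 on S is monochromatic.
For a fixed S, the K_3 on S has C(3, 2) = 3 edges. P[all 3 edges red] = (1/2)^3, and likewise for blue, so P[monochromatic] = 2·(1/2)^3 = 2^{1 − 3} = 1/4.
By linearity: E[X] = C(48, 3) · 2^{1 − 3} = 17296 · 1/4 = 4324.
Numerically: E[X] ≈ 4324.0000.

E[X] = C(48,3)·2^(1−C(3,2)) = 4324 ≈ 4324.0000.


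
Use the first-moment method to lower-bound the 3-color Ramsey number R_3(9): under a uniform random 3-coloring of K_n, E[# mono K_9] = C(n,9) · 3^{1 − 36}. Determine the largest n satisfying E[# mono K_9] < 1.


We need C(n, 9) · 3^{1 − 36} < 1, i.e. C(n, 9) < 3^{36 − 1} = 50031545098999707.
Check values of n near the boundary:
  n = 298: C(298, 9) = 45207677551849890; 45207677551849890 < 50031545098999707? YES
  n = 299: C(299, 9) = 46610674441390059; 46610674441390059 < 50031545098999707? YES
  n = 300: C(300, 9) = 48052241692154700; 48052241692154700 < 50031545098999707? YES
  n = 301: C(301, 9) = 49533303936090975; 49533303936090975 < 50031545098999707? YES
  n = 302: C(302, 9) = 51054804739588650; 51054804739588650 < 50031545098999707? NO
The largest n with C(n, 9) < 50031545098999707 is n = 301 (where E[X] = 16511101312030325/16677181699666569 ≈ 0.990041). Hence R_3(9) > 301, i.e. R_3(9) ≥ 302.

Largest n = 301; hence R_3(9) > 301.


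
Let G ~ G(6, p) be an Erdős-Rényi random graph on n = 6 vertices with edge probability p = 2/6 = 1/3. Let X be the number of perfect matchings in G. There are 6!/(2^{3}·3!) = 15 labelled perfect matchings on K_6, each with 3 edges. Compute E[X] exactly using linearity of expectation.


K_6 has 6!/(2^{3}·3!) = 15 labelled perfect matchings.
For each such perfect matching H, let X_H = 1 if all 3 edges of H are present in G. Then P[X_H = 1] = p^{3} = (1/3)^{3} = 1/27.
By linearity: E[X] = Σ_H E[X_H] = 15 · p^{3} = 15 · 1/27 = 5/9.
Numerically: E[X] ≈ 0.55556.

E[X] = 15 · (1/3)^{3} = 5/9 ≈ 0.55556.


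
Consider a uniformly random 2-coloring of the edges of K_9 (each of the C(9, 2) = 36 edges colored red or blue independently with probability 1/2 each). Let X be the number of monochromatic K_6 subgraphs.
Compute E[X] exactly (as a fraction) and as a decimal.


Let X = Σ_S X_S over the C(9, 6) = 84 subsets S of size 6, where X_S = 1 if the K_6 on S is monochromatic.
For a fixed S, the K_6 on S has C(6, 2) = 15 edges. P[all 15 edges red] = (1/2)^15, and likewise for blue, so P[monochromatic] = 2·(1/2)^15 = 2^{1 − 15} = 1/16384.
Summing: E[X] = C(9, 6) · 2^{1 − 15} = 84 · 1/16384 = 21/4096.
Numerically: E[X] ≈ 0.0051.

E[X] = C(9,6)·2^(1−C(6,2)) = 21/4096 ≈ 0.0051.


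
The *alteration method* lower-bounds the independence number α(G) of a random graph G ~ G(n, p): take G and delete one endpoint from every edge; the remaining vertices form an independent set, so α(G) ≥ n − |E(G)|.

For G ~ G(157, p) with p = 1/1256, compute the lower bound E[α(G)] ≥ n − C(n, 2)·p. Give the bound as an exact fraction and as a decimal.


E[|E(G)|] = C(157, 2)·p = 12246 · (1/1256) = 39/4.
E[α(G)] ≥ n − E[|E(G)|] = 157 − 39/4 = 589/4.
Numerically: ≈ 147.25000.
(This is only a lower bound; the true E[α(G)] may be larger.)

E[α(G)] ≥ 589/4 ≈ 147.25000.


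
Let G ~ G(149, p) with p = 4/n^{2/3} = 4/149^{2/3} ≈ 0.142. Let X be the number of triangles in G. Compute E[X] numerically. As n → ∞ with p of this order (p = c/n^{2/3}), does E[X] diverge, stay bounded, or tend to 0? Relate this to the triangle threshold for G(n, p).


Number of potential triangles: C(149, 3) = 540274.
Each occurs with probability p³ ≈ (0.142)³ ≈ 2.88275e-03.
By linearity: E[X] = C(149, 3)·p³ ≈ 540274 · 2.88275e-03 ≈ 1557.477.
Since α = 2/3 < 1, p = c/n^{2/3} ≫ 1/n is above the triangle threshold p ~ 1/n. Asymptotically E[X] ~ (c³/6)·n^{3(1−α)} = (4³/6)·n^{1} → ∞; triangles are abundant w.h.p.

E[X] ≈ 1557.477; in regime p = Θ(1/n^{2/3}) E[X] diverges (above the triangle threshold p ~ 1/n).


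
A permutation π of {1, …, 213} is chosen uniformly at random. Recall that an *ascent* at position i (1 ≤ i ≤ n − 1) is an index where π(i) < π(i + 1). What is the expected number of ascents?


Write X = Σ X_I over i = 1, …, 212, with X_I the indicator of one ascent.
There are 212 indicators.
For each fixed i, the pair (π(i), π(i+1)) is a uniformly random ordered pair of distinct values from {1, …, 213}; by symmetry P[π(i) < π(i+1)] = 1/2.
By linearity: E[X] = 212 · (1/2) = (213 − 1) · (1/2) = 106 ≈ 106.000000.

E[X] = 106 = 106.000000.


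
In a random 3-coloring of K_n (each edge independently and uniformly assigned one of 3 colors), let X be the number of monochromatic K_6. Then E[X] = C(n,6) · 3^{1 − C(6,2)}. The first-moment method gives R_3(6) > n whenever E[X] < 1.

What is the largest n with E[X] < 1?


We need C(n, 6) · 3^{1 − 15} < 1, i.e. C(n, 6) < 3^{15 − 1} = 4782969.
Check values of n near the boundary:
  n = 38: C(38, 6) = 2760681; 2760681 < 4782969? YES
  n = 39: C(39, 6) = 3262623; 3262623 < 4782969? YES
  n = 40: C(40, 6) = 3838380; 3838380 < 4782969? YES
  n = 41: C(41, 6) = 4496388; 4496388 < 4782969? YES
  n = 42: C(42, 6) = 5245786; 5245786 < 4782969? NO
  n = 43: C(43, 6) = 6096454; 6096454 < 4782969? NO
  n = 44: C(44, 6) = 7059052; 7059052 < 4782969? NO
The largest n with C(n, 6) < 4782969 is n = 41 (where E[X] = 1498796/1594323 ≈ 0.940083). Hence R_3(6) > 41, i.e. R_3(6) ≥ 42.

Largest n = 41; hence R_3(6) > 41.


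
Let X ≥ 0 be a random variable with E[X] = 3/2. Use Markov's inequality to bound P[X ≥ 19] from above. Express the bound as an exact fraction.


μ = E[X] = 3/2, a = 19.
Markov: P[X ≥ 19] ≤ μ/a = (3/2)/19 = 3/38.
Numerically: ≈ 0.0789.
(Since a = 19 > μ = 1.5000, the bound 3/38 is < 1 and informative.)

P[X ≥ 19] ≤ 3/38 ≈ 0.0789.


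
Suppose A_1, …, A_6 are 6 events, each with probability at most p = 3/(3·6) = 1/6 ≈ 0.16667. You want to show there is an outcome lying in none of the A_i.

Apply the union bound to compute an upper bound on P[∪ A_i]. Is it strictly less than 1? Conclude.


Union bound: P[∪_{i=1}^{6} A_i] ≤ Σ_i P[A_i] ≤ 6·p = 6·(1/6) = 1.
Numerically: 1 ≈ 1.00000.
Is 1 < 1? NO.
Since the bound 1 is ≥ 1, the union bound is uninformative here; it does NOT by itself certify existence.

6·p = 1 ≈ 1.00000; existence NOT certified by the union bound.


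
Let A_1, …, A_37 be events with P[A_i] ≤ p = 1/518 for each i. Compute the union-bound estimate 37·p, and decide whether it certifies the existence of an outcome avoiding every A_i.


Union bound: P[∪_{i=1}^{37} A_i] ≤ Σ_i P[A_i] ≤ 37·p = 37·(1/518) = 1/14.
Numerically: 1/14 ≈ 0.07143.
Is 1/14 < 1? YES.
Since P[∪ A_i] ≤ 1/14 < 1, the complement has P[∩ A_i^c] ≥ 1 − 1/14 = 13/14 > 0, so some outcome avoids every A_i.

37·p = 1/14 ≈ 0.07143; existence CERTIFIED by the union bound.


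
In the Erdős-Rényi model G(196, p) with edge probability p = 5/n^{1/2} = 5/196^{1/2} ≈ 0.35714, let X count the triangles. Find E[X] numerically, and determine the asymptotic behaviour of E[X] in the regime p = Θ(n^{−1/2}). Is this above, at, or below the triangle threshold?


Number of potential triangles: C(196, 3) = 1235780.
Each occurs with probability p³ ≈ (0.35714)³ ≈ 4.5553936e-02.
By linearity: E[X] = C(196, 3)·p³ ≈ 1235780 · 4.5553936e-02 ≈ 56294.64286.
Since α = 1/2 < 1, p = c/n^{1/2} ≫ 1/n is above the triangle threshold p ~ 1/n. Asymptotically E[X] ~ (c³/6)·n^{3(1−α)} = (5³/6)·n^{1.5} → ∞; triangles are abundant w.h.p.

E[X] ≈ 56294.64286; in regime p = Θ(1/n^{1/2}) E[X] diverges (above the triangle threshold p ~ 1/n).


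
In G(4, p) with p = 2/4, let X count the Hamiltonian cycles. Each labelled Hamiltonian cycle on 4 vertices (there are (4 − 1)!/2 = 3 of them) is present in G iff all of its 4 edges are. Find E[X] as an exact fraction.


K_4 has (4 − 1)!/2 = 3 labelled Hamiltonian cycles.
For each such Hamiltonian cycle H, let X_H = 1 if all 4 edges of H are present in G. Then P[X_H = 1] = p^{4} = (1/2)^{4} = 1/16.
Summing the indicators: E[X] = Σ_H E[X_H] = 3 · p^{4} = 3 · 1/16 = 3/16.
Numerically: E[X] ≈ 0.188.

E[X] = 3 · (1/2)^{4} = 3/16 ≈ 0.188.


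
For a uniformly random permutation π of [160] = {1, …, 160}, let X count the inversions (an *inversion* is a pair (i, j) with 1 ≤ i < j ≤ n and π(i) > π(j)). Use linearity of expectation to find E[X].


Write X = Σ X_I over the C(160, 2) = 12720 pairs i < j, with X_I the indicator of one inversion.
There are 12720 indicators.
For each fixed pair i < j, the values π(i) and π(j) are two distinct elements of {1, …, 160} in uniformly random order; by symmetry P[π(i) > π(j)] = 1/2.
By linearity: E[X] = 12720 · (1/2) = C(160, 2) · (1/2) = 12720/2 = 6360 ≈ 6360.0000.

E[X] = 6360 = 6360.0000.


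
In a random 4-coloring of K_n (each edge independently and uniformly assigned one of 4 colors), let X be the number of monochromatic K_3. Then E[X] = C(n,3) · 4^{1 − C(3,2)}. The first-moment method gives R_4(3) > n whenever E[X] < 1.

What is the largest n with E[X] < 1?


We need C(n, 3) · 4^{1 − 3} < 1, i.e. C(n, 3) < 4^{3 − 1} = 16.
Check values of n near the boundary:
  n = 3: C(3, 3) = 1; 1 < 16? YES
  n = 4: C(4, 3) = 4; 4 < 16? YES
  n = 5: C(5, 3) = 10; 10 < 16? YES
  n = 6: C(6, 3) = 20; 20 < 16? NO
The largest n with C(n, 3) < 16 is n = 5 (where E[X] = 5/8 ≈ 0.625000). Hence R_4(3) > 5, i.e. R_4(3) ≥ 6.

Largest n = 5; hence R_4(3) > 5.


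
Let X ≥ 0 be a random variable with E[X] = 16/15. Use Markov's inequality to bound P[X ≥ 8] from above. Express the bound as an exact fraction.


μ = E[X] = 16/15, a = 8.
Markov: P[X ≥ 8] ≤ μ/a = (16/15)/8 = 2/15.
Numerically: ≈ 0.13333.
(Since a = 8 > μ = 1.06667, the bound 2/15 is < 1 and informative.)

P[X ≥ 8] ≤ 2/15 ≈ 0.13333.


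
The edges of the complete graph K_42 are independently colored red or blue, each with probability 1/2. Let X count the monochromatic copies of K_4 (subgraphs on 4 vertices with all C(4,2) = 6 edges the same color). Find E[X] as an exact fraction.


Let X = Σ_S X_S over the C(42, 4) = 111930 subsets S of size 4, where X_S = 1 if the K_4 on S is monochromatic.
For a fixed S, the K_4 on S has C(4, 2) = 6 edges. P[all 6 edges red] = (1/2)^6, and likewise for blue, so P[monochromatic] = 2·(1/2)^6 = 2^{1 − 6} = 1/32.
By linearity of expectation: E[X] = C(42, 4) · 2^{1 − 6} = 111930 · 1/32 = 55965/16.
Numerically: E[X] ≈ 3497.812500.

E[X] = C(42,4)·2^(1−C(4,2)) = 55965/16 ≈ 3497.812500.


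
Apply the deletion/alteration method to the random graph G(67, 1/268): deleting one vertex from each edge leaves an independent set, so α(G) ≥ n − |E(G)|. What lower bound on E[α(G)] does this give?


E[|E(G)|] = C(67, 2)·p = 2211 · (1/268) = 33/4.
E[α(G)] ≥ n − E[|E(G)|] = 67 − 33/4 = 235/4.
Numerically: ≈ 58.750000.
(This is only a lower bound; the true E[α(G)] may be larger.)

E[α(G)] ≥ 235/4 ≈ 58.750000.


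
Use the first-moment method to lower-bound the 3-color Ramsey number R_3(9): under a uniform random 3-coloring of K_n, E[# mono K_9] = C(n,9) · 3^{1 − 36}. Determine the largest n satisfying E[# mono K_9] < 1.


We need C(n, 9) · 3^{1 − 36} < 1, i.e. C(n, 9) < 3^{36 − 1} = 50031545098999707.
Check values of n near the boundary:
  n = 296: C(296, 9) = 42513789098994080; 42513789098994080 < 50031545098999707? YES
  n = 297: C(297, 9) = 43842345008337645; 43842345008337645 < 50031545098999707? YES
  n = 298: C(298, 9) = 45207677551849890; 45207677551849890 < 50031545098999707? YES
  n = 299: C(299, 9) = 46610674441390059; 46610674441390059 < 50031545098999707? YES
  n = 300: C(300, 9) = 48052241692154700; 48052241692154700 < 50031545098999707? YES
  n = 301: C(301, 9) = 49533303936090975; 49533303936090975 < 50031545098999707? YES
  n = 302: C(302, 9) = 51054804739588650; 51054804739588650 < 50031545098999707? NO
  n = 303: C(303, 9) = 52617706925494425; 52617706925494425 < 50031545098999707? NO
  n = 304: C(304, 9) = 54222992899492560; 54222992899492560 < 50031545098999707? NO
The largest n with C(n, 9) < 50031545098999707 is n = 301 (where E[X] = 16511101312030325/16677181699666569 ≈ 0.990). Hence R_3(9) > 301, i.e. R_3(9) ≥ 302.

Largest n = 301; hence R_3(9) > 301.


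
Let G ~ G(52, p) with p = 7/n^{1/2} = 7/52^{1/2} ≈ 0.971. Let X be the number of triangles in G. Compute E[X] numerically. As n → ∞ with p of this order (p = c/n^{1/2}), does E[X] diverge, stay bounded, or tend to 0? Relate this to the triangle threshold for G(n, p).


Number of potential triangles: C(52, 3) = 22100.
Each occurs with probability p³ ≈ (0.971)³ ≈ 9.14722e-01.
By linearity: E[X] = C(52, 3)·p³ ≈ 22100 · 9.14722e-01 ≈ 20215.355.
Since α = 1/2 < 1, p = c/n^{1/2} ≫ 1/n is above the triangle threshold p ~ 1/n. Asymptotically E[X] ~ (c³/6)·n^{3(1−α)} = (7³/6)·n^{1.5} → ∞; triangles are abundant w.h.p.

E[X] ≈ 20215.355; in regime p = Θ(1/n^{1/2}) E[X] diverges (above the triangle threshold p ~ 1/n).


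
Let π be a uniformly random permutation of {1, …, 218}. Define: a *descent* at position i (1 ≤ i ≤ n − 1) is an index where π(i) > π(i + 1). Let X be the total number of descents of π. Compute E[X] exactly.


Write X = Σ X_I over i = 1, …, 217, with X_I the indicator of one descent.
There are 217 indicators.
For each fixed i, the pair (π(i), π(i+1)) is a uniformly random ordered pair of distinct values from {1, …, 218}; by symmetry P[π(i) > π(i+1)] = 1/2.
By linearity: E[X] = 217 · (1/2) = (218 − 1) · (1/2) = 217/2 ≈ 108.5000.

E[X] = 217/2 = 108.5000.


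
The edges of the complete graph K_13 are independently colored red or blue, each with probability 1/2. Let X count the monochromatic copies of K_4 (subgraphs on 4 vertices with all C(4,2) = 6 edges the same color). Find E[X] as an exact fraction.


Let X = Σ_S X_S over the C(13, 4) = 715 subsets S of size 4, where X_S = 1 if the K_4 on S is monochromatic.
For a fixed S, the K_4 on S has C(4, 2) = 6 edges. P[all 6 edges red] = (1/2)^6, and likewise for blue, so P[monochromatic] = 2·(1/2)^6 = 2^{1 − 6} = 1/32.
Summing: E[X] = C(13, 4) · 2^{1 − 6} = 715 · 1/32 = 715/32.
Numerically: E[X] ≈ 22.343750.

E[X] = C(13,4)·2^(1−C(4,2)) = 715/32 ≈ 22.343750.


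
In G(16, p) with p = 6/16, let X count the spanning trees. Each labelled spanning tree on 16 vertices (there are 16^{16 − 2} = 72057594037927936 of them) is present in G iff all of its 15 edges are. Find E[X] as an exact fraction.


K_16 has 16^{16 − 2} = 72057594037927936 labelled spanning trees.
For each such spanning tree H, let X_H = 1 if all 15 edges of H are present in G. Then P[X_H = 1] = p^{15} = (3/8)^{15} = 14348907/35184372088832.
By linearity: E[X] = Σ_H E[X_H] = 72057594037927936 · p^{15} = 72057594037927936 · 14348907/35184372088832 = 29386561536.
Numerically: E[X] ≈ 2.93866e+10.

E[X] = 72057594037927936 · (3/8)^{15} = 29386561536 ≈ 2.93866e+10.


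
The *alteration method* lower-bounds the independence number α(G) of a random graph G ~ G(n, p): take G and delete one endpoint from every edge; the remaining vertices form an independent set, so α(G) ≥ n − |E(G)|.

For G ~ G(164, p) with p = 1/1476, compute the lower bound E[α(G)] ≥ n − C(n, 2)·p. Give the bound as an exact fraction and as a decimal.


E[|E(G)|] = C(164, 2)·p = 13366 · (1/1476) = 163/18.
E[α(G)] ≥ n − E[|E(G)|] = 164 − 163/18 = 2789/18.
Numerically: ≈ 154.9444.
(This is only a lower bound; the true E[α(G)] may be larger.)

E[α(G)] ≥ 2789/18 ≈ 154.9444.


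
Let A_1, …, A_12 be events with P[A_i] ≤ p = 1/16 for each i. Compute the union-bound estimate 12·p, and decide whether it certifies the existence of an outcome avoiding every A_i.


Union bound: P[∪_{i=1}^{12} A_i] ≤ Σ_i P[A_i] ≤ 12·p = 12·(1/16) = 3/4.
Numerically: 3/4 ≈ 0.750.
Is 3/4 < 1? YES.
Since P[∪ A_i] ≤ 3/4 < 1, the complement has P[∩ A_i^c] ≥ 1 − 3/4 = 1/4 > 0, so some outcome avoids every A_i.

12·p = 3/4 ≈ 0.750; existence CERTIFIED by the union bound.


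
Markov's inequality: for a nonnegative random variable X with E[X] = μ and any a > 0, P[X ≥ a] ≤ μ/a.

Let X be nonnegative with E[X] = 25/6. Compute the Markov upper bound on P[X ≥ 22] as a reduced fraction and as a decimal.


μ = E[X] = 25/6, a = 22.
Markov: P[X ≥ 22] ≤ μ/a = (25/6)/22 = 25/132.
Numerically: ≈ 0.189394.
(Since a = 22 > μ = 4.166667, the bound 25/132 is < 1 and informative.)

P[X ≥ 22] ≤ 25/132 ≈ 0.189394.


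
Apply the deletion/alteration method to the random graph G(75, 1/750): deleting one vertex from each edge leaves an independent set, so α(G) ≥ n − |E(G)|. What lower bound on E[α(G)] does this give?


E[|E(G)|] = C(75, 2)·p = 2775 · (1/750) = 37/10.
E[α(G)] ≥ n − E[|E(G)|] = 75 − 37/10 = 713/10.
Numerically: ≈ 71.300.
(This is only a lower bound; the true E[α(G)] may be larger.)

E[α(G)] ≥ 713/10 ≈ 71.300.


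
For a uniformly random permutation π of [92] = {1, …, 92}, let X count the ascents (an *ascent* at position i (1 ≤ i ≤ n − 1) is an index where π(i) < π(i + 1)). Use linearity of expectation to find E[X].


Write X = Σ X_I over i = 1, …, 91, with X_I the indicator of one ascent.
There are 91 indicators.
For each fixed i, the pair (π(i), π(i+1)) is a uniformly random ordered pair of distinct values from {1, …, 92}; by symmetry P[π(i) < π(i+1)] = 1/2.
By linearity: E[X] = 91 · (1/2) = (92 − 1) · (1/2) = 91/2 ≈ 45.500.

E[X] = 91/2 = 45.500.


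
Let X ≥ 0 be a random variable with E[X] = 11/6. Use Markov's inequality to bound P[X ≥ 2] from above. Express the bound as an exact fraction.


μ = E[X] = 11/6, a = 2.
Markov: P[X ≥ 2] ≤ μ/a = (11/6)/2 = 11/12.
Numerically: ≈ 0.917.
(Since a = 2 > μ = 1.833, the bound 11/12 is < 1 and informative.)

P[X ≥ 2] ≤ 11/12 ≈ 0.917.


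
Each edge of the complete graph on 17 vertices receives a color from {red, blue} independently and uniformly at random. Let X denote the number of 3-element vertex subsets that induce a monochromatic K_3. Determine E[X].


Let X = Σ_S X_S over the C(17, 3) = 680 subsets S of size 3, where X_S = 1 if the K_3 on S is monochromatic.
For a fixed S, the K_3 on S has C(3, 2) = 3 edges. P[all 3 edges red] = (1/2)^3, and likewise for blue, so P[monochromatic] = 2·(1/2)^3 = 2^{1 − 3} = 1/4.
By linearity of expectation: E[X] = C(17, 3) · 2^{1 − 3} = 680 · 1/4 = 170.
Numerically: E[X] ≈ 170.00000.

E[X] = C(17,3)·2^(1−C(3,2)) = 170 ≈ 170.00000.


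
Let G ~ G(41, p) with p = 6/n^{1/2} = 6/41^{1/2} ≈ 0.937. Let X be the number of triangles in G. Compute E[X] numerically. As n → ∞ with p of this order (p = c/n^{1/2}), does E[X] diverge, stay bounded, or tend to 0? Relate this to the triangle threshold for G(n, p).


Number of potential triangles: C(41, 3) = 10660.
Each occurs with probability p³ ≈ (0.937)³ ≈ 8.22769e-01.
By linearity: E[X] = C(41, 3)·p³ ≈ 10660 · 8.22769e-01 ≈ 8770.718.
Since α = 1/2 < 1, p = c/n^{1/2} ≫ 1/n is above the triangle threshold p ~ 1/n. Asymptotically E[X] ~ (c³/6)·n^{3(1−α)} = (6³/6)·n^{1.5} → ∞; triangles are abundant w.h.p.

E[X] ≈ 8770.718; in regime p = Θ(1/n^{1/2}) E[X] diverges (above the triangle threshold p ~ 1/n).


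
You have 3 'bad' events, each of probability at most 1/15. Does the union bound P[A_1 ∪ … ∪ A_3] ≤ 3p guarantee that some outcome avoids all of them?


Union bound: P[∪_{i=1}^{3} A_i] ≤ Σ_i P[A_i] ≤ 3·p = 3·(1/15) = 1/5.
Numerically: 1/5 ≈ 0.2000.
Is 1/5 < 1? YES.
Since P[∪ A_i] ≤ 1/5 < 1, the complement has P[∩ A_i^c] ≥ 1 − 1/5 = 4/5 > 0, so some outcome avoids every A_i.

3·p = 1/5 ≈ 0.2000; existence CERTIFIED by the union bound.


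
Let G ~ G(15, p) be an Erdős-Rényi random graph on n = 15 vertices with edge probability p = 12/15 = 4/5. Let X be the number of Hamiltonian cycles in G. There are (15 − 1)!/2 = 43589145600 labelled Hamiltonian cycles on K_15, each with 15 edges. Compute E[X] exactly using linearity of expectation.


K_15 has (15 − 1)!/2 = 43589145600 labelled Hamiltonian cycles.
For each such Hamiltonian cycle H, let X_H = 1 if all 15 edges of H are present in G. Then P[X_H = 1] = p^{15} = (4/5)^{15} = 1073741824/30517578125.
By linearity of expectation: E[X] = Σ_H E[X_H] = 43589145600 · p^{15} = 43589145600 · 1073741824/30517578125 = 1872139548125822976/1220703125.
Numerically: E[X] ≈ 1.534e+09.

E[X] = 43589145600 · (4/5)^{15} = 1872139548125822976/1220703125 ≈ 1.534e+09.
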